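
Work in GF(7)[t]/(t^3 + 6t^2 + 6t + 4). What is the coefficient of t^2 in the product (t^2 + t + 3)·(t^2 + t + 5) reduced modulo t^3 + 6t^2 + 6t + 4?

Multiply in GF(7)[t]: (t^2 + t + 3)·(t^2 + t + 5) = t^4 + 2t^3 + 2t^2 + t + 1.
Reduce using t^3 ≡ t^2 + t + 3 (mod t^3 + 6t^2 + 6t + 4).
Reduced: 6t^2 + 3.

6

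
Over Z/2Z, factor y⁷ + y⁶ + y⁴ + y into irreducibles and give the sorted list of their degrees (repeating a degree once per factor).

1, 1, 1, 1, 3

Write h(y) = y⁷ + y⁶ + y⁴ + y.
Roots in Z/2Z: h(0) = 0 → root; h(1) = 0 → root.
Linear factors from roots: (y), (y + 1).
Complete factorization: h(y) = (y)·(y + 1)^3·(y³ + y + 1).
Factor degrees with multiplicity: 1 + 1 + 1 + 1 + 3 = 7.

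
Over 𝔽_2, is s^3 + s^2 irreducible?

Write f(s) = s^3 + s^2.
Check for roots in 𝔽_2: f(0) = 0 → root; f(1) = 0 → root.
f(0) = 0, so (s) divides f(s); f is reducible.

No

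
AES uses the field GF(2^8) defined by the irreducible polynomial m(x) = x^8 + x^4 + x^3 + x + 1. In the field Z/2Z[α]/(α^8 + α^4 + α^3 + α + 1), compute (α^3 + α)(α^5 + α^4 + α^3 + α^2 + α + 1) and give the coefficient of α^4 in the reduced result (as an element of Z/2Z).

1

Multiply in Z/2Z[α]: (α^3 + α)·(α^5 + α^4 + α^3 + α^2 + α + 1) = α^8 + α^7 + α^2 + α.
Reduce using α^8 ≡ α^4 + α^3 + α + 1 (mod α^8 + α^4 + α^3 + α + 1).
Reduced: α^7 + α^4 + α^3 + α^2 + 1.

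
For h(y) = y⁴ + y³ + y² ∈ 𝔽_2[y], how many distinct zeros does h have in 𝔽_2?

Evaluate at each of the 2 elements of 𝔽_2:
h(0) = 0 → root; h(1) = 1.
Roots: {0}.

1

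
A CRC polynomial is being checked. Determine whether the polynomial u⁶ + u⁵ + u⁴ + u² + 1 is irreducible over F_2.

Yes

Write P(u) = u⁶ + u⁵ + u⁴ + u² + 1.
Check for roots in F_2: P(0) = 1; P(1) = 1.
No roots, so no linear factors.
Monic irreducibles of degree 2 over GF(2): u² + u + 1.
None of them divide P (all give nonzero remainder).
Monic irreducibles of degree 3 over GF(2): u³ + u + 1, u³ + u² + 1.
None of them divide P (all give nonzero remainder).
No irreducible factor of degree ≤ 3 exists, so P is irreducible over GF(2).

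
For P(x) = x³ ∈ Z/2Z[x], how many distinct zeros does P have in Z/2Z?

1

Evaluate at each of the 2 elements of Z/2Z:
P(0) = 0 → root; P(1) = 1.
Roots: {0}.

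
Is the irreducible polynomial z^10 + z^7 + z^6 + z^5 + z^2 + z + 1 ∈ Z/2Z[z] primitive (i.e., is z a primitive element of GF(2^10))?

Yes

Write f(z) = z^10 + z^7 + z^6 + z^5 + z^2 + z + 1.
|GF(2^10)^×| = 2^10 − 1 = 1023. Prime factorization: 1023 = 3·11·31.
f is primitive ⇔ z has order 1023 in GF(2)[z]/(f), i.e. z^(1023/q) ≠ 1 for each prime q | 1023.
z^(341) mod f = z^8 + z^4 + z^3 + z^2.
z^(93) mod f = z^9 + z^8 + z^7 + z^6 + z^5 + z^4 + z^3 + 1.
z^(33) mod f = z^9 + z^8 + z^6 + z^5 + z^4 + z^3 + z^2 + 1.
None equal 1, so z has full order 1023; f is primitive.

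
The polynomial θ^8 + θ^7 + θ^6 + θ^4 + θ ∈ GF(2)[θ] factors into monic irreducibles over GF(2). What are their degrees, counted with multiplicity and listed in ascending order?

1, 2, 2, 3

Write g(θ) = θ^8 + θ^7 + θ^6 + θ^4 + θ.
Roots in GF(2): g(0) = 0 → root; g(1) = 1.
Linear factors from roots: (θ).
Complete factorization: g(θ) = (θ)·(θ^2 + θ + 1)^2·(θ^3 + θ^2 + 1).
Factor degrees with multiplicity: 1 + 2 + 2 + 3 = 8.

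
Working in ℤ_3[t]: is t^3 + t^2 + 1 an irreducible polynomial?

Write h(t) = t^3 + t^2 + 1.
Check for roots in ℤ_3: h(0) = 1; h(1) = 0 → root; h(2) = 1.
h(1) = 0, so (t − 1) divides h(t); h is reducible.

No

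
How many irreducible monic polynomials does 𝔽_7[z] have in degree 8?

720300

x^(7^8) − x is the product of all monic irreducibles of degree dividing 8; Möbius inversion gives N = (1/8) Σ μ(8/d)·7^d.
Divisors of 8: 1, 2, 4, 8; μ(8/d) for each: 0, 0, -1, 1.
Σ = − 7^4 + 7^8 = 5762400.
N = 5762400/8 = 720300.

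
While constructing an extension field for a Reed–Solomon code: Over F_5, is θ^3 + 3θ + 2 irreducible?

Write m(θ) = θ^3 + 3θ + 2.
Check for roots in F_5: m(0) = 2; m(1) = 1; m(2) = 1; m(3) = 3; m(4) = 3.
No roots. A degree-3 polynomial over a field with no linear factor is irreducible.

Yes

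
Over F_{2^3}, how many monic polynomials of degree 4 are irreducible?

x^(8^4) − x is the product of all monic irreducibles of degree dividing 4; Möbius inversion gives N = (1/4) Σ μ(4/d)·8^d.
Divisors of 4: 1, 2, 4; μ(4/d) for each: 0, -1, 1.
Σ = − 8^2 + 8^4 = 4032.
N = 4032/4 = 1008.

1008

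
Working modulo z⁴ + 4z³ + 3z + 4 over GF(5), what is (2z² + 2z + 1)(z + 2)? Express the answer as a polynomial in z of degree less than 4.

Multiply in GF(5)[z]: (2z² + 2z + 1)·(z + 2) = 2z³ + z² + 2.
Reduced: 2z³ + z² + 2.

2z^3 + z^2 + 2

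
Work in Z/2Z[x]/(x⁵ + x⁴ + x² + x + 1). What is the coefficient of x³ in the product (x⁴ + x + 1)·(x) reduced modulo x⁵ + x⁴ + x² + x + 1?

0

Multiply in Z/2Z[x]: (x⁴ + x + 1)·(x) = x⁵ + x² + x.
Reduce using x⁵ ≡ x⁴ + x² + x + 1 (mod x⁵ + x⁴ + x² + x + 1).
Reduced: x⁴ + 1.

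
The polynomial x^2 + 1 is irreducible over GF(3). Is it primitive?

No

Write f(x) = x^2 + 1.
|GF(3^2)^×| = 3^2 − 1 = 8. Prime factorization: 8 = 2^3.
f is primitive ⇔ x has order 8 in GF(3)[x]/(f), i.e. x^(8/q) ≠ 1 for each prime q | 8.
x^(4) mod f = 1
Since x^(4) = 1, the order of x divides 4 < 8; not primitive.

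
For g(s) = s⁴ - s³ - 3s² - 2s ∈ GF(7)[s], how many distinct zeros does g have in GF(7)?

2

Evaluate at each of the 7 elements of GF(7):
g(0) = 0 → root; g(1) = 2; g(2) = 6; g(3) = 0 → root; g(4) = 3; g(5) = 2; g(6) = 1.
Roots: {0, 3}.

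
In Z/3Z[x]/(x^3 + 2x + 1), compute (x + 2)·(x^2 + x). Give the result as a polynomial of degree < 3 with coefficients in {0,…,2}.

2

Multiply in Z/3Z[x]: (x + 2)·(x^2 + x) = x^3 + 2x.
Reduce using x^3 ≡ x + 2 (mod x^3 + 2x + 1).
Reduced: 2.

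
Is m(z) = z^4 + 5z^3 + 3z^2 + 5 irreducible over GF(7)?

Check for roots in GF(7): m(0) = 5; m(1) = 0 → root; m(2) = 3; m(3) = 3; m(4) = 6; m(5) = 0 → root; m(6) = 4.
m(1) = 0, so (z − 1) divides m(z); m is reducible.

No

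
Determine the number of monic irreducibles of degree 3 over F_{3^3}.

6552

x^(27^3) − x is the product of all monic irreducibles of degree dividing 3; Möbius inversion gives N = (1/3) Σ μ(3/d)·27^d.
Divisors of 3: 1, 3; μ(3/d) for each: -1, 1.
Σ = − 27^1 + 27^3 = 19656.
N = 19656/3 = 6552.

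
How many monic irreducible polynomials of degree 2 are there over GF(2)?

Gauss's count: N_{2}(2) = (1/2) Σ_{d|2} μ(2/d)·2^d.
Divisors of 2: 1, 2; μ(2/d) for each: -1, 1.
Σ = − 2^1 + 2^2 = 2.
N = 2/2 = 1.

1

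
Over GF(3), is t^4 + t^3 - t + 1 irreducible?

Write f(t) = t^4 + t^3 - t + 1.
Check for roots in GF(3): f(0) = 1; f(1) = 2; f(2) = 2.
No roots, so no linear factors.
Monic irreducibles of degree 2 over GF(3): t^2 + 1, t^2 + t - 1, t^2 - t - 1.
None of them divide f (all give nonzero remainder).
No irreducible factor of degree ≤ 2 exists, so f is irreducible over GF(3).

Yes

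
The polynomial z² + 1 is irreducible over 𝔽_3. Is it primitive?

Write f(z) = z² + 1.
|GF(3^2)^×| = 3^2 − 1 = 8. Prime factorization: 8 = 2^3.
f is primitive ⇔ z has order 8 in GF(3)[z]/(f), i.e. z^(8/q) ≠ 1 for each prime q | 8.
z^(4) mod f = 1
Since z^(4) = 1, the order of z divides 4 < 8; not primitive.

No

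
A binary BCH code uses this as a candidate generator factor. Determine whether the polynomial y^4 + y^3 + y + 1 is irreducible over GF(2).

Write f(y) = y^4 + y^3 + y + 1.
Check for roots in GF(2): f(0) = 1; f(1) = 0 → root.
f(1) = 0, so (y − 1) divides f(y); f is reducible.

No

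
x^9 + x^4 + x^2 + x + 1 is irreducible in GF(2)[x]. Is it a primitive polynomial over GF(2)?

No

Write f(x) = x^9 + x^4 + x^2 + x + 1.
|GF(2^9)^×| = 2^9 − 1 = 511. Prime factorization: 511 = 7·73.
f is primitive ⇔ x has order 511 in GF(2)[x]/(f), i.e. x^(511/q) ≠ 1 for each prime q | 511.
x^(73) mod f = 1
x^(7) mod f = x^7.
Since x^(73) = 1, the order of x divides 73 < 511; not primitive.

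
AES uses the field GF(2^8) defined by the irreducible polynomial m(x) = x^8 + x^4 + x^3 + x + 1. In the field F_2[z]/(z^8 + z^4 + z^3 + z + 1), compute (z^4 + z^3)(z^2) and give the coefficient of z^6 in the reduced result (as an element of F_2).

Multiply in F_2[z]: (z^4 + z^3)·(z^2) = z^6 + z^5.
Reduced: z^6 + z^5.

1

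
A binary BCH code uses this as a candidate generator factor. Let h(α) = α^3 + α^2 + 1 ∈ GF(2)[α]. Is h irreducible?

Yes

Check for roots in GF(2): h(0) = 1; h(1) = 1.
No roots. A degree-3 polynomial over a field with no linear factor is irreducible.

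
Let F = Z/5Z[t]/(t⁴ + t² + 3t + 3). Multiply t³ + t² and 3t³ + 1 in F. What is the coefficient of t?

Multiply in Z/5Z[t]: (t³ + t²)·(3t³ + 1) = 3t⁶ + 3t⁵ + t³ + t².
Reduce using t⁴ ≡ 4t² + 2t + 2 (mod t⁴ + t² + 3t + 3).
Reduced: 4t³ + t² + 4.

0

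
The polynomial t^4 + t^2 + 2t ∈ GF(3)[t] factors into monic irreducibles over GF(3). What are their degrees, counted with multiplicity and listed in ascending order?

Write f(t) = t^4 + t^2 + 2t.
Roots in GF(3): f(0) = 0 → root; f(1) = 1; f(2) = 0 → root.
Linear factors from roots: (t), (t + 1).
Complete factorization: f(t) = (t)·(t + 1)·(t^2 + 2t + 2).
Factor degrees with multiplicity: 1 + 1 + 2 = 4.

1, 1, 2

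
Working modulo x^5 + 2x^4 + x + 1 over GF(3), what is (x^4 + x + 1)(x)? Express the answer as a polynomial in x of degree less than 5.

Multiply in GF(3)[x]: (x^4 + x + 1)·(x) = x^5 + x^2 + x.
Reduce using x^5 ≡ x^4 + 2x + 2 (mod x^5 + 2x^4 + x + 1).
Reduced: x^4 + x^2 + 2.

x^4 + x^2 + 2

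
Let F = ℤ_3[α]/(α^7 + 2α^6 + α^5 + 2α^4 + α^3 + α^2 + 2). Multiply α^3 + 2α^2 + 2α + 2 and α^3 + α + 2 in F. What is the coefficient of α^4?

Multiply in ℤ_3[α]: (α^3 + 2α^2 + 2α + 2)·(α^3 + α + 2) = α^6 + 2α^5 + 1.
Reduced: α^6 + 2α^5 + 1.

0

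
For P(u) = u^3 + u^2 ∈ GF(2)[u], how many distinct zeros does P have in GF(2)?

Evaluate at each of the 2 elements of GF(2):
P(0) = 0 → root; P(1) = 0 → root.
Roots: {0, 1}.

2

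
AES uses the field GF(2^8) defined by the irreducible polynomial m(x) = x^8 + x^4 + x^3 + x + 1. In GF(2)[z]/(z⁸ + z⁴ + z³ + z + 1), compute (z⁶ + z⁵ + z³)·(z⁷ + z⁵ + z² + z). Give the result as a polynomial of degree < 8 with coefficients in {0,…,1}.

z^6 + z^3 + z^2 + z

Multiply in GF(2)[z]: (z⁶ + z⁵ + z³)·(z⁷ + z⁵ + z² + z) = z¹³ + z¹² + z¹¹ + z⁶ + z⁵ + z⁴.
Reduce using z⁸ ≡ z⁴ + z³ + z + 1 (mod z⁸ + z⁴ + z³ + z + 1).
Reduced: z⁶ + z³ + z² + z.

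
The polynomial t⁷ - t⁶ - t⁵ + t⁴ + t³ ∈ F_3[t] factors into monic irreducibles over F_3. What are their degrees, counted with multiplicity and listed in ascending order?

1, 1, 1, 2, 2

Write f(t) = t⁷ - t⁶ - t⁵ + t⁴ + t³.
Roots in F_3: f(0) = 0 → root; f(1) = 1; f(2) = 2.
Linear factors from roots: (t).
Complete factorization: f(t) = (t)^3·(t² + t - 1)^2.
Factor degrees with multiplicity: 1 + 1 + 1 + 2 + 2 = 7.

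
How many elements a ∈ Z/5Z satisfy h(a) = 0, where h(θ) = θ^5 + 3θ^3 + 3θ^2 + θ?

2

Evaluate at each of the 5 elements of Z/5Z:
h(0) = 0 → root; h(1) = 3; h(2) = 0 → root; h(3) = 4; h(4) = 3.
Roots: {0, 2}.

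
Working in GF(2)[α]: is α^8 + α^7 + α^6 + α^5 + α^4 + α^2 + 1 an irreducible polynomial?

Write h(α) = α^8 + α^7 + α^6 + α^5 + α^4 + α^2 + 1.
Check for roots in GF(2): h(0) = 1; h(1) = 1.
No roots, so no linear factors.
Monic irreducibles of degree 2 over GF(2): α^2 + α + 1.
None of them divide h (all give nonzero remainder).
Monic irreducibles of degree 3 over GF(2): α^3 + α + 1, α^3 + α^2 + 1.
None of them divide h (all give nonzero remainder).
Monic irreducibles of degree 4 over GF(2): α^4 + α + 1, α^4 + α^3 + 1, α^4 + α^3 + α^2 + α + 1.
None of them divide h (all give nonzero remainder).
No irreducible factor of degree ≤ 4 exists, so h is irreducible over GF(2).

Yes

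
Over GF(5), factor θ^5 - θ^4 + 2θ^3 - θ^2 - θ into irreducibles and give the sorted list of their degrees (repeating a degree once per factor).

1, 1, 3

Write g(θ) = θ^5 - θ^4 + 2θ^3 - θ^2 - θ.
Roots in GF(5): g(0) = 0 → root; g(1) = 0 → root; g(2) = 1; g(3) = 4; g(4) = 1.
Linear factors from roots: (θ), (θ - 1).
Complete factorization: g(θ) = (θ)·(θ - 1)·(θ^3 + 2θ + 1).
Factor degrees with multiplicity: 1 + 1 + 3 = 5.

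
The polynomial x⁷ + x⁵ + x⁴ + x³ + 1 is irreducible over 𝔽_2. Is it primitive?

Write f(x) = x⁷ + x⁵ + x⁴ + x³ + 1.
|GF(2^7)^×| = 2^7 − 1 = 127. Prime factorization: 127 = 127.
f is primitive ⇔ x has order 127 in GF(2)[x]/(f), i.e. x^(127/q) ≠ 1 for each prime q | 127.
x^(1) mod f = x.
None equal 1, so x has full order 127; f is primitive.

Yes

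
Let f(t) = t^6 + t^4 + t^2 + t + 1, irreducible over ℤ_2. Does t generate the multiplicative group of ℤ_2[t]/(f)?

No

|GF(2^6)^×| = 2^6 − 1 = 63. Prime factorization: 63 = 3^2·7.
f is primitive ⇔ t has order 63 in GF(2)[t]/(f), i.e. t^(63/q) ≠ 1 for each prime q | 63.
t^(21) mod f = 1
t^(9) mod f = t^4 + t^2 + t.
Since t^(21) = 1, the order of t divides 21 < 63; not primitive.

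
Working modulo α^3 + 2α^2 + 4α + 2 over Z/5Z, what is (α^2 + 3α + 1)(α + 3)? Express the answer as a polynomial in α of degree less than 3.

4α^2 + α + 1

Multiply in Z/5Z[α]: (α^2 + 3α + 1)·(α + 3) = α^3 + α^2 + 3.
Reduce using α^3 ≡ 3α^2 + α + 3 (mod α^3 + 2α^2 + 4α + 2).
Reduced: 4α^2 + α + 1.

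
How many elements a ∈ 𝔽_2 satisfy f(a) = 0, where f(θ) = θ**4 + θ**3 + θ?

1

Evaluate at each of the 2 elements of 𝔽_2:
f(0) = 0 → root; f(1) = 1.
Roots: {0}.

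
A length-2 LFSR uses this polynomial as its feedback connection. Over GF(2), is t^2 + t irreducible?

No

Write g(t) = t^2 + t.
Check for roots in GF(2): g(0) = 0 → root; g(1) = 0 → root.
g(0) = 0, so (t) divides g(t); g is reducible.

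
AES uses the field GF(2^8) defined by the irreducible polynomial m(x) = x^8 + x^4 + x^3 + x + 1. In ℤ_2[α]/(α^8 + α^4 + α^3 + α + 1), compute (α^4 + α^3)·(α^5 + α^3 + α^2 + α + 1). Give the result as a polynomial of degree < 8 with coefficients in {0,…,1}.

α^7 + α^5 + α^2 + 1

Multiply in ℤ_2[α]: (α^4 + α^3)·(α^5 + α^3 + α^2 + α + 1) = α^9 + α^8 + α^7 + α^3.
Reduce using α^8 ≡ α^4 + α^3 + α + 1 (mod α^8 + α^4 + α^3 + α + 1).
Reduced: α^7 + α^5 + α^2 + 1.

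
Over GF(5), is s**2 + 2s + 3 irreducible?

Write g(s) = s**2 + 2s + 3.
Check for roots in GF(5): g(0) = 3; g(1) = 1; g(2) = 1; g(3) = 3; g(4) = 2.
No roots. A degree-2 polynomial over a field with no linear factor is irreducible.

Yes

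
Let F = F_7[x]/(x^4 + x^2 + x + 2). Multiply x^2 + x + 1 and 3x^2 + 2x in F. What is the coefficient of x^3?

5

Multiply in F_7[x]: (x^2 + x + 1)·(3x^2 + 2x) = 3x^4 + 5x^3 + 5x^2 + 2x.
Reduce using x^4 ≡ 6x^2 + 6x + 5 (mod x^4 + x^2 + x + 2).
Reduced: 5x^3 + 2x^2 + 6x + 1.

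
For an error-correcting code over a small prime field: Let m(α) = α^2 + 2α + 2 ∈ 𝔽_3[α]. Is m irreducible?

Yes

Check for roots in 𝔽_3: m(0) = 2; m(1) = 2; m(2) = 1.
No roots. A degree-2 polynomial over a field with no linear factor is irreducible.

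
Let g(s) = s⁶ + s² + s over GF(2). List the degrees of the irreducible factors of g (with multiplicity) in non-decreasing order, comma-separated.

1, 2, 3

Roots in GF(2): g(0) = 0 → root; g(1) = 1.
Linear factors from roots: (s).
Complete factorization: g(s) = (s)·(s² + s + 1)·(s³ + s² + 1).
Factor degrees with multiplicity: 1 + 2 + 3 = 6.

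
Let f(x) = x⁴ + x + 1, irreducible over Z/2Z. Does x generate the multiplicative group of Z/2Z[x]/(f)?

Yes

|GF(2^4)^×| = 2^4 − 1 = 15. Prime factorization: 15 = 3·5.
f is primitive ⇔ x has order 15 in GF(2)[x]/(f), i.e. x^(15/q) ≠ 1 for each prime q | 15.
x^(5) mod f = x² + x.
x^(3) mod f = x³.
None equal 1, so x has full order 15; f is primitive.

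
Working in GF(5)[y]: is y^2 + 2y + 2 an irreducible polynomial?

No

Write P(y) = y^2 + 2y + 2.
Check for roots in GF(5): P(0) = 2; P(1) = 0 → root; P(2) = 0 → root; P(3) = 2; P(4) = 1.
P(1) = 0, so (y − 1) divides P(y); P is reducible.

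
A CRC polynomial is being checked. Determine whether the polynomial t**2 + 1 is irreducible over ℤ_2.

Write g(t) = t**2 + 1.
Check for roots in ℤ_2: g(0) = 1; g(1) = 0 → root.
g(1) = 0, so (t − 1) divides g(t); g is reducible.

No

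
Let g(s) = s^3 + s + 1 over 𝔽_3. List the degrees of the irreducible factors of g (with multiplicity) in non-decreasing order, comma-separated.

Roots in 𝔽_3: g(0) = 1; g(1) = 0 → root; g(2) = 2.
Linear factors from roots: (s - 1).
Complete factorization: g(s) = (s - 1)·(s^2 + s - 1).
Factor degrees with multiplicity: 1 + 2 = 3.

1, 2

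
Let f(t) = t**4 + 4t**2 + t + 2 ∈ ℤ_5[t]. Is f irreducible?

Yes

Check for roots in ℤ_5: f(0) = 2; f(1) = 3; f(2) = 1; f(3) = 2; f(4) = 1.
No roots, so no linear factors.
Degree-2 irreducible divisors: test the 10 monic irreducibles of degree 2 over GF(5).
None of them divide f (all give nonzero remainder).
No irreducible factor of degree ≤ 2 exists, so f is irreducible over GF(5).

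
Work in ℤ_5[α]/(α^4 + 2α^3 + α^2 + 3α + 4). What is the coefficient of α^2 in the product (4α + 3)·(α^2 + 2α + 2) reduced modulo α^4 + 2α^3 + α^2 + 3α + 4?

Multiply in ℤ_5[α]: (4α + 3)·(α^2 + 2α + 2) = 4α^3 + α^2 + 4α + 1.
Reduced: 4α^3 + α^2 + 4α + 1.

1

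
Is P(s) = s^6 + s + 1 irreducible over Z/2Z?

Check for roots in Z/2Z: P(0) = 1; P(1) = 1.
No roots, so no linear factors.
Monic irreducibles of degree 2 over GF(2): s^2 + s + 1.
None of them divide P (all give nonzero remainder).
Monic irreducibles of degree 3 over GF(2): s^3 + s + 1, s^3 + s^2 + 1.
None of them divide P (all give nonzero remainder).
No irreducible factor of degree ≤ 3 exists, so P is irreducible over GF(2).

Yes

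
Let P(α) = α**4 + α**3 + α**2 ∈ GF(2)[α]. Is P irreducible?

Check for roots in GF(2): P(0) = 0 → root; P(1) = 1.
P(0) = 0, so (α) divides P(α); P is reducible.

No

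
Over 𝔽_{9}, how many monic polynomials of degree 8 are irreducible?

5380020

By the necklace-counting formula, N_9(8) = (1/8) Σ_{d|8} μ(8/d)·9^d.
Divisors of 8: 1, 2, 4, 8; μ(8/d) for each: 0, 0, -1, 1.
Σ = − 9^4 + 9^8 = 43040160.
N = 43040160/8 = 5380020.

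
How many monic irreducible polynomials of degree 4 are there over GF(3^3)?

Gauss's count: N_{27}(4) = (1/4) Σ_{d|4} μ(4/d)·27^d.
Divisors of 4: 1, 2, 4; μ(4/d) for each: 0, -1, 1.
Σ = − 27^2 + 27^4 = 530712.
N = 530712/4 = 132678.

132678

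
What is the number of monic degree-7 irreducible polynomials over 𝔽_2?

18

By the necklace-counting formula, N_2(7) = (1/7) Σ_{d|7} μ(7/d)·2^d.
Divisors of 7: 1, 7; μ(7/d) for each: -1, 1.
Σ = − 2^1 + 2^7 = 126.
N = 126/7 = 18.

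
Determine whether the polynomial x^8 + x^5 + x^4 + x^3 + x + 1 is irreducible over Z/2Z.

No

Write P(x) = x^8 + x^5 + x^4 + x^3 + x + 1.
Check for roots in Z/2Z: P(0) = 1; P(1) = 0 → root.
P(1) = 0, so (x − 1) divides P(x); P is reducible.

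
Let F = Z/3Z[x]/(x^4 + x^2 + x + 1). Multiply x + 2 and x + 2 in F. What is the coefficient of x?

1

Multiply in Z/3Z[x]: (x + 2)·(x + 2) = x^2 + x + 1.
Reduced: x^2 + x + 1.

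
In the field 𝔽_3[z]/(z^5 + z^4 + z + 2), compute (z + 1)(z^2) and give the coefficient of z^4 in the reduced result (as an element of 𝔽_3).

Multiply in 𝔽_3[z]: (z + 1)·(z^2) = z^3 + z^2.
Reduced: z^3 + z^2.

0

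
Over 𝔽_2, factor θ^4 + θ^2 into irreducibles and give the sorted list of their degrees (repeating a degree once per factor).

Write h(θ) = θ^4 + θ^2.
Roots in 𝔽_2: h(0) = 0 → root; h(1) = 0 → root.
Linear factors from roots: (θ), (θ + 1).
Complete factorization: h(θ) = (θ)^2·(θ + 1)^2.
Factor degrees with multiplicity: 1 + 1 + 1 + 1 = 4.

1, 1, 1, 1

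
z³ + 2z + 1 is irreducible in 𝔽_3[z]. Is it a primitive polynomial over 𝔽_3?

Yes

Write f(z) = z³ + 2z + 1.
|GF(3^3)^×| = 3^3 − 1 = 26. Prime factorization: 26 = 2·13.
f is primitive ⇔ z has order 26 in GF(3)[z]/(f), i.e. z^(26/q) ≠ 1 for each prime q | 26.
z^(13) mod f = 2.
z^(2) mod f = z².
None equal 1, so z has full order 26; f is primitive.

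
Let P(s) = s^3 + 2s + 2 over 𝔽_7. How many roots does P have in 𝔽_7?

2

Evaluate at each of the 7 elements of 𝔽_7:
P(0) = 2; P(1) = 5; P(2) = 0 → root; P(3) = 0 → root; P(4) = 4; P(5) = 4; P(6) = 6.
Roots: {2, 3}.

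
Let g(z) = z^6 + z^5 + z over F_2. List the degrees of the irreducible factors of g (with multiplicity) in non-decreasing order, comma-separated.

Roots in F_2: g(0) = 0 → root; g(1) = 1.
Linear factors from roots: (z).
Complete factorization: g(z) = (z)·(z^2 + z + 1)·(z^3 + z + 1).
Factor degrees with multiplicity: 1 + 2 + 3 = 6.

1, 2, 3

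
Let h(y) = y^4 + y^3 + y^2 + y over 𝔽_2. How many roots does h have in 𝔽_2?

2

Evaluate at each of the 2 elements of 𝔽_2:
h(0) = 0 → root; h(1) = 0 → root.
Roots: {0, 1}.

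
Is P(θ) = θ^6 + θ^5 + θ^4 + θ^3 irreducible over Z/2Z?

Check for roots in Z/2Z: P(0) = 0 → root; P(1) = 0 → root.
P(0) = 0, so (θ) divides P(θ); P is reducible.

No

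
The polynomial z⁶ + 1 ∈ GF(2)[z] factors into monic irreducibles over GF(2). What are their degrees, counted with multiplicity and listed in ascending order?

Write f(z) = z⁶ + 1.
Roots in GF(2): f(0) = 1; f(1) = 0 → root.
Linear factors from roots: (z + 1).
Complete factorization: f(z) = (z + 1)^2·(z² + z + 1)^2.
Factor degrees with multiplicity: 1 + 1 + 2 + 2 = 6.

1, 1, 2, 2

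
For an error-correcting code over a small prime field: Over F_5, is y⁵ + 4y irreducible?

Write g(y) = y⁵ + 4y.
Check for roots in F_5: g(0) = 0 → root; g(1) = 0 → root; g(2) = 0 → root; g(3) = 0 → root; g(4) = 0 → root.
g(0) = 0, so (y) divides g(y); g is reducible.

No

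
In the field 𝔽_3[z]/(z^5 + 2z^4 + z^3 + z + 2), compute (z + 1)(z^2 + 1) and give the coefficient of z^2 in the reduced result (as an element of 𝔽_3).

Multiply in 𝔽_3[z]: (z + 1)·(z^2 + 1) = z^3 + z^2 + z + 1.
Reduced: z^3 + z^2 + z + 1.

1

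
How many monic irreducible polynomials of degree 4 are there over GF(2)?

3

The number of monic irreducibles of degree 4 over GF(2) is (1/4)·Σ_{d∣4} μ(4/d) 2^d.
Divisors of 4: 1, 2, 4; μ(4/d) for each: 0, -1, 1.
Σ = − 2^2 + 2^4 = 12.
N = 12/4 = 3.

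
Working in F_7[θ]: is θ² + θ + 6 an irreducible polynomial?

Write h(θ) = θ² + θ + 6.
Check for roots in F_7: h(0) = 6; h(1) = 1; h(2) = 5; h(3) = 4; h(4) = 5; h(5) = 1; h(6) = 6.
No roots. A degree-2 polynomial over a field with no linear factor is irreducible.

Yes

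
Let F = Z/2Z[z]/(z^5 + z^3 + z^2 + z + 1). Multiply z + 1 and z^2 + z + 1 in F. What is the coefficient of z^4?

0

Multiply in Z/2Z[z]: (z + 1)·(z^2 + z + 1) = z^3 + 1.
Reduced: z^3 + 1.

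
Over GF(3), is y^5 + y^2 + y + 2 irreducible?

Write f(y) = y^5 + y^2 + y + 2.
Check for roots in GF(3): f(0) = 2; f(1) = 2; f(2) = 1.
No roots, so no linear factors.
Monic irreducibles of degree 2 over GF(3): y^2 + 1, y^2 + y + 2, y^2 + 2y + 2.
None of them divide f (all give nonzero remainder).
No irreducible factor of degree ≤ 2 exists, so f is irreducible over GF(3).

Yes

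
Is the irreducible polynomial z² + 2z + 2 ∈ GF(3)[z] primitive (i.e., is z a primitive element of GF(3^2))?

Write f(z) = z² + 2z + 2.
|GF(3^2)^×| = 3^2 − 1 = 8. Prime factorization: 8 = 2^3.
f is primitive ⇔ z has order 8 in GF(3)[z]/(f), i.e. z^(8/q) ≠ 1 for each prime q | 8.
z^(4) mod f = 2.
None equal 1, so z has full order 8; f is primitive.

Yes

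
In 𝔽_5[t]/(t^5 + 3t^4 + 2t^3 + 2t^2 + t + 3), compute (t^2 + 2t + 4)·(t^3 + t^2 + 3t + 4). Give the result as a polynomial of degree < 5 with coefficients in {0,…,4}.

2t^3 + 2t^2 + 4t + 3

Multiply in 𝔽_5[t]: (t^2 + 2t + 4)·(t^3 + t^2 + 3t + 4) = t^5 + 3t^4 + 4t^3 + 4t^2 + 1.
Reduce using t^5 ≡ 2t^4 + 3t^3 + 3t^2 + 4t + 2 (mod t^5 + 3t^4 + 2t^3 + 2t^2 + t + 3).
Reduced: 2t^3 + 2t^2 + 4t + 3.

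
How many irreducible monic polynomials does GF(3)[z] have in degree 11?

x^(3^11) − x is the product of all monic irreducibles of degree dividing 11; Möbius inversion gives N = (1/11) Σ μ(11/d)·3^d.
Divisors of 11: 1, 11; μ(11/d) for each: -1, 1.
Σ = − 3^1 + 3^11 = 177144.
N = 177144/11 = 16104.

16104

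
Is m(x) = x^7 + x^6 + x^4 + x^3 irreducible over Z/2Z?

Check for roots in Z/2Z: m(0) = 0 → root; m(1) = 0 → root.
m(0) = 0, so (x) divides m(x); m is reducible.

No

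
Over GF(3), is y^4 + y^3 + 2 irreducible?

Write P(y) = y^4 + y^3 + 2.
Check for roots in GF(3): P(0) = 2; P(1) = 1; P(2) = 2.
No roots, so no linear factors.
Monic irreducibles of degree 2 over GF(3): y^2 + 1, y^2 + y + 2, y^2 + 2y + 2.
None of them divide P (all give nonzero remainder).
No irreducible factor of degree ≤ 2 exists, so P is irreducible over GF(3).

Yes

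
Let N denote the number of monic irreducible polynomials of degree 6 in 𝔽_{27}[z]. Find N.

The number of monic irreducibles of degree 6 over GF(27) is (1/6)·Σ_{d∣6} μ(6/d) 27^d.
Divisors of 6: 1, 2, 3, 6; μ(6/d) for each: 1, -1, -1, 1.
Σ = 27^1 − 27^2 − 27^3 + 27^6 = 387400104.
N = 387400104/6 = 64566684.

64566684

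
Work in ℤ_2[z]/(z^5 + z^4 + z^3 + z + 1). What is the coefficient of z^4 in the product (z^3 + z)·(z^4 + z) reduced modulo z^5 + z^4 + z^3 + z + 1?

Multiply in ℤ_2[z]: (z^3 + z)·(z^4 + z) = z^7 + z^5 + z^4 + z^2.
Reduce using z^5 ≡ z^4 + z^3 + z + 1 (mod z^5 + z^4 + z^3 + z + 1).
Reduced: z^4 + z^2 + 1.

1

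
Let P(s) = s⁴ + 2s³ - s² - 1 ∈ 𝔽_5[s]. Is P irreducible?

Check for roots in 𝔽_5: P(0) = 4; P(1) = 1; P(2) = 2; P(3) = 0 → root; P(4) = 2.
P(3) = 0, so (s − 3) divides P(s); P is reducible.

No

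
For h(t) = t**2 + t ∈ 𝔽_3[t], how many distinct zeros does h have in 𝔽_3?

2

Evaluate at each of the 3 elements of 𝔽_3:
h(0) = 0 → root; h(1) = 2; h(2) = 0 → root.
Roots: {0, 2}.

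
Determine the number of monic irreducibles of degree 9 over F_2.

56

By the necklace-counting formula, N_2(9) = (1/9) Σ_{d|9} μ(9/d)·2^d.
Divisors of 9: 1, 3, 9; μ(9/d) for each: 0, -1, 1.
Σ = − 2^3 + 2^9 = 504.
N = 504/9 = 56.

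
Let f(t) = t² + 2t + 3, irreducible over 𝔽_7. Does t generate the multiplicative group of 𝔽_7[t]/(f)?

Yes

|GF(7^2)^×| = 7^2 − 1 = 48. Prime factorization: 48 = 2^4·3.
f is primitive ⇔ t has order 48 in GF(7)[t]/(f), i.e. t^(48/q) ≠ 1 for each prime q | 48.
t^(24) mod f = 6.
t^(16) mod f = 2.
None equal 1, so t has full order 48; f is primitive.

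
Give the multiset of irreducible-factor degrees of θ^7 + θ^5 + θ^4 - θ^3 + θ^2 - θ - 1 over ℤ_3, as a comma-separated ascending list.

Write h(θ) = θ^7 + θ^5 + θ^4 - θ^3 + θ^2 - θ - 1.
Roots in ℤ_3: h(0) = 2; h(1) = 1; h(2) = 1.
Complete factorization: h(θ) = (θ^7 + θ^5 + θ^4 - θ^3 + θ^2 - θ - 1).
Factor degrees with multiplicity: 7 = 7.

7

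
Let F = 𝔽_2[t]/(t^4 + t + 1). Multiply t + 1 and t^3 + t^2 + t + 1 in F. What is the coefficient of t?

1

Multiply in 𝔽_2[t]: (t + 1)·(t^3 + t^2 + t + 1) = t^4 + 1.
Reduce using t^4 ≡ t + 1 (mod t^4 + t + 1).
Reduced: t.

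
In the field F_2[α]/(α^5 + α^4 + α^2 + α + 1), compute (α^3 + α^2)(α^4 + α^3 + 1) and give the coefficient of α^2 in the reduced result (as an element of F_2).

Multiply in F_2[α]: (α^3 + α^2)·(α^4 + α^3 + 1) = α^7 + α^5 + α^3 + α^2.
Reduce using α^5 ≡ α^4 + α^2 + α + 1 (mod α^5 + α^4 + α^2 + α + 1).
Reduced: α^4 + α^3 + α^2 + α.

1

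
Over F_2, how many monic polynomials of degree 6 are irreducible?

By the necklace-counting formula, N_2(6) = (1/6) Σ_{d|6} μ(6/d)·2^d.
Divisors of 6: 1, 2, 3, 6; μ(6/d) for each: 1, -1, -1, 1.
Σ = 2^1 − 2^2 − 2^3 + 2^6 = 54.
N = 54/6 = 9.

9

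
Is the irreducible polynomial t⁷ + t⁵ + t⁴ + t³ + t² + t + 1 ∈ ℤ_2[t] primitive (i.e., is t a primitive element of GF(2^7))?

Write f(t) = t⁷ + t⁵ + t⁴ + t³ + t² + t + 1.
|GF(2^7)^×| = 2^7 − 1 = 127. Prime factorization: 127 = 127.
f is primitive ⇔ t has order 127 in GF(2)[t]/(f), i.e. t^(127/q) ≠ 1 for each prime q | 127.
t^(1) mod f = t.
None equal 1, so t has full order 127; f is primitive.

Yes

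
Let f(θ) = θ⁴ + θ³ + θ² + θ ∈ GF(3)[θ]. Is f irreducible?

Check for roots in GF(3): f(0) = 0 → root; f(1) = 1; f(2) = 0 → root.
f(0) = 0, so (θ) divides f(θ); f is reducible.

No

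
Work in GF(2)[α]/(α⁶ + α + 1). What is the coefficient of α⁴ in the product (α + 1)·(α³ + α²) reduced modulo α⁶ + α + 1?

1

Multiply in GF(2)[α]: (α + 1)·(α³ + α²) = α⁴ + α².
Reduced: α⁴ + α².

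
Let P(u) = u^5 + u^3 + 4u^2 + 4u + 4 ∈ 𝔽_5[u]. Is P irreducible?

Yes

Check for roots in 𝔽_5: P(0) = 4; P(1) = 4; P(2) = 3; P(3) = 2; P(4) = 2.
No roots, so no linear factors.
Degree-2 irreducible divisors: test the 10 monic irreducibles of degree 2 over GF(5).
None of them divide P (all give nonzero remainder).
No irreducible factor of degree ≤ 2 exists, so P is irreducible over GF(5).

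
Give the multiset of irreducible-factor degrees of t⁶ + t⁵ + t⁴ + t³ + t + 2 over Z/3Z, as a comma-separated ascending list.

6

Write h(t) = t⁶ + t⁵ + t⁴ + t³ + t + 2.
Roots in Z/3Z: h(0) = 2; h(1) = 1; h(2) = 1.
Complete factorization: h(t) = (t⁶ + t⁵ + t⁴ + t³ + t + 2).
Factor degrees with multiplicity: 6 = 6.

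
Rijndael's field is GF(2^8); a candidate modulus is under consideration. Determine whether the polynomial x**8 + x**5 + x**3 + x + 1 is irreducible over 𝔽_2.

Yes

Write m(x) = x**8 + x**5 + x**3 + x + 1.
Check for roots in 𝔽_2: m(0) = 1; m(1) = 1.
No roots, so no linear factors.
Monic irreducibles of degree 2 over GF(2): x**2 + x + 1.
None of them divide m (all give nonzero remainder).
Monic irreducibles of degree 3 over GF(2): x**3 + x + 1, x**3 + x**2 + 1.
None of them divide m (all give nonzero remainder).
Monic irreducibles of degree 4 over GF(2): x**4 + x + 1, x**4 + x**3 + 1, x**4 + x**3 + x**2 + x + 1.
None of them divide m (all give nonzero remainder).
No irreducible factor of degree ≤ 4 exists, so m is irreducible over GF(2).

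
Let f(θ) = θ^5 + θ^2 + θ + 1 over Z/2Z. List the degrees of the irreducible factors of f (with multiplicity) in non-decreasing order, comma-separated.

1, 1, 3

Roots in Z/2Z: f(0) = 1; f(1) = 0 → root.
Linear factors from roots: (θ + 1).
Complete factorization: f(θ) = (θ + 1)^2·(θ^3 + θ + 1).
Factor degrees with multiplicity: 1 + 1 + 3 = 5.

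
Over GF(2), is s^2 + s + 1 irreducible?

Write m(s) = s^2 + s + 1.
Check for roots in GF(2): m(0) = 1; m(1) = 1.
No roots. A degree-2 polynomial over a field with no linear factor is irreducible.

Yes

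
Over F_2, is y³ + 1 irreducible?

Write f(y) = y³ + 1.
Check for roots in F_2: f(0) = 1; f(1) = 0 → root.
f(1) = 0, so (y − 1) divides f(y); f is reducible.

No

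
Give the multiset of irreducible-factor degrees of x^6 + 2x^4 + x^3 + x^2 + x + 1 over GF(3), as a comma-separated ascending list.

1, 1, 2, 2

Write g(x) = x^6 + 2x^4 + x^3 + x^2 + x + 1.
Roots in GF(3): g(0) = 1; g(1) = 1; g(2) = 0 → root.
Linear factors from roots: (x + 1).
Complete factorization: g(x) = (x + 1)^2·(x^2 + 2x + 2)^2.
Factor degrees with multiplicity: 1 + 1 + 2 + 2 = 6.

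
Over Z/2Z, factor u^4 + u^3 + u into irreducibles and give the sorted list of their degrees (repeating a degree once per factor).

Write f(u) = u^4 + u^3 + u.
Roots in Z/2Z: f(0) = 0 → root; f(1) = 1.
Linear factors from roots: (u).
Complete factorization: f(u) = (u)·(u^3 + u^2 + 1).
Factor degrees with multiplicity: 1 + 3 = 4.

1, 3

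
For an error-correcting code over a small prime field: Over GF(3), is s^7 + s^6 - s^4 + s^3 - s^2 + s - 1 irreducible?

Write m(s) = s^7 + s^6 - s^4 + s^3 - s^2 + s - 1.
Check for roots in GF(3): m(0) = 2; m(1) = 1; m(2) = 1.
No roots, so no linear factors.
Monic irreducibles of degree 2 over GF(3): s^2 + 1, s^2 + s - 1, s^2 - s - 1.
None of them divide m (all give nonzero remainder).
Degree-3 irreducible divisors: test the 8 monic irreducibles of degree 3 over GF(3).
None of them divide m (all give nonzero remainder).
No irreducible factor of degree ≤ 3 exists, so m is irreducible over GF(3).

Yes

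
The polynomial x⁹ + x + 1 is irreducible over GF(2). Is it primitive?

Write f(x) = x⁹ + x + 1.
|GF(2^9)^×| = 2^9 − 1 = 511. Prime factorization: 511 = 7·73.
f is primitive ⇔ x has order 511 in GF(2)[x]/(f), i.e. x^(511/q) ≠ 1 for each prime q | 511.
x^(73) mod f = 1
x^(7) mod f = x⁷.
Since x^(73) = 1, the order of x divides 73 < 511; not primitive.

No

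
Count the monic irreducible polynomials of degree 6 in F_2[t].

9

The number of monic irreducibles of degree 6 over GF(2) is (1/6)·Σ_{d∣6} μ(6/d) 2^d.
Divisors of 6: 1, 2, 3, 6; μ(6/d) for each: 1, -1, -1, 1.
Σ = 2^1 − 2^2 − 2^3 + 2^6 = 54.
N = 54/6 = 9.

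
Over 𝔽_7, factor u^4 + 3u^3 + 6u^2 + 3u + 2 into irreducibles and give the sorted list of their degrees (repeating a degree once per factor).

2, 2

Write f(u) = u^4 + 3u^3 + 6u^2 + 3u + 2.
Complete factorization: f(u) = (u^2 + u + 6)·(u^2 + 2u + 5).
Factor degrees with multiplicity: 2 + 2 = 4.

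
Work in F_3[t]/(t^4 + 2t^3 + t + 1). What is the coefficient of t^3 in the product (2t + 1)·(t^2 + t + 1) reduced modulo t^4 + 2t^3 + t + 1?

Multiply in F_3[t]: (2t + 1)·(t^2 + t + 1) = 2t^3 + 1.
Reduced: 2t^3 + 1.

2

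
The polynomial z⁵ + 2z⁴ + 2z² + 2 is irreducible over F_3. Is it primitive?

Write f(z) = z⁵ + 2z⁴ + 2z² + 2.
|GF(3^5)^×| = 3^5 − 1 = 242. Prime factorization: 242 = 2·11^2.
f is primitive ⇔ z has order 242 in GF(3)[z]/(f), i.e. z^(242/q) ≠ 1 for each prime q | 242.
z^(121) mod f = 1
z^(22) mod f = z⁴ + z³ + 2z².
Since z^(121) = 1, the order of z divides 121 < 242; not primitive.

No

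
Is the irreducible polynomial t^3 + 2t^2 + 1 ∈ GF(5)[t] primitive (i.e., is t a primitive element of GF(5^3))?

Write f(t) = t^3 + 2t^2 + 1.
|GF(5^3)^×| = 5^3 − 1 = 124. Prime factorization: 124 = 2^2·31.
f is primitive ⇔ t has order 124 in GF(5)[t]/(f), i.e. t^(124/q) ≠ 1 for each prime q | 124.
t^(62) mod f = 1
t^(4) mod f = 4t^2 + 4t + 2.
Since t^(62) = 1, the order of t divides 62 < 124; not primitive.

No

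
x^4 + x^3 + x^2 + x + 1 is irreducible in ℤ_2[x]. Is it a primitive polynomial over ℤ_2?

Write f(x) = x^4 + x^3 + x^2 + x + 1.
|GF(2^4)^×| = 2^4 − 1 = 15. Prime factorization: 15 = 3·5.
f is primitive ⇔ x has order 15 in GF(2)[x]/(f), i.e. x^(15/q) ≠ 1 for each prime q | 15.
x^(5) mod f = 1
x^(3) mod f = x^3.
Since x^(5) = 1, the order of x divides 5 < 15; not primitive.

No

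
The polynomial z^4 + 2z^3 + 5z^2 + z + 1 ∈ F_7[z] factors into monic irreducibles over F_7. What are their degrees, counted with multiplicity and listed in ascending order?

1, 3

Write f(z) = z^4 + 2z^3 + 5z^2 + z + 1.
Linear factors from roots: (z + 3).
Complete factorization: f(z) = (z + 3)·(z^3 + 6z^2 + z + 5).
Factor degrees with multiplicity: 1 + 3 = 4.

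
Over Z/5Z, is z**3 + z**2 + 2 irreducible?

Write g(z) = z**3 + z**2 + 2.
Check for roots in Z/5Z: g(0) = 2; g(1) = 4; g(2) = 4; g(3) = 3; g(4) = 2.
No roots. A degree-3 polynomial over a field with no linear factor is irreducible.

Yes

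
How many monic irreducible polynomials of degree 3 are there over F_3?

The number of monic irreducibles of degree 3 over GF(3) is (1/3)·Σ_{d∣3} μ(3/d) 3^d.
Divisors of 3: 1, 3; μ(3/d) for each: -1, 1.
Σ = − 3^1 + 3^3 = 24.
N = 24/3 = 8.

8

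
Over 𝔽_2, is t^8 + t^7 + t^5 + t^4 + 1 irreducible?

Yes

Write f(t) = t^8 + t^7 + t^5 + t^4 + 1.
Check for roots in 𝔽_2: f(0) = 1; f(1) = 1.
No roots, so no linear factors.
Monic irreducibles of degree 2 over GF(2): t^2 + t + 1.
None of them divide f (all give nonzero remainder).
Monic irreducibles of degree 3 over GF(2): t^3 + t + 1, t^3 + t^2 + 1.
None of them divide f (all give nonzero remainder).
Monic irreducibles of degree 4 over GF(2): t^4 + t + 1, t^4 + t^3 + 1, t^4 + t^3 + t^2 + t + 1.
None of them divide f (all give nonzero remainder).
No irreducible factor of degree ≤ 4 exists, so f is irreducible over GF(2).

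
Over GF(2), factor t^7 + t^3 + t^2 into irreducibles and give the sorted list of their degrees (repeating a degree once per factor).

Write h(t) = t^7 + t^3 + t^2.
Roots in GF(2): h(0) = 0 → root; h(1) = 1.
Linear factors from roots: (t).
Complete factorization: h(t) = (t)^2·(t^2 + t + 1)·(t^3 + t^2 + 1).
Factor degrees with multiplicity: 1 + 1 + 2 + 3 = 7.

1, 1, 2, 3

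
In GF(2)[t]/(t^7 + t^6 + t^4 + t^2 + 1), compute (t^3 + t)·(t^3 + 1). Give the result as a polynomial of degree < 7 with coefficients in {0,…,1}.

Multiply in GF(2)[t]: (t^3 + t)·(t^3 + 1) = t^6 + t^4 + t^3 + t.
Reduced: t^6 + t^4 + t^3 + t.

t^6 + t^4 + t^3 + t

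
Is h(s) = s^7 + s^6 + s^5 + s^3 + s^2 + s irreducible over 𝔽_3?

No

Check for roots in 𝔽_3: h(0) = 0 → root; h(1) = 0 → root; h(2) = 1.
h(0) = 0, so (s) divides h(s); h is reducible.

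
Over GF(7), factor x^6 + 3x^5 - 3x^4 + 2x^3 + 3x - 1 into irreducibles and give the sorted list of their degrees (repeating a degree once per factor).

Write f(x) = x^6 + 3x^5 - 3x^4 + 2x^3 + 3x - 1.
Linear factors from roots: (x - 2).
Complete factorization: f(x) = (x - 2)·(x^2 + x - 3)·(x^3 - 3x^2 - x + 1).
Factor degrees with multiplicity: 1 + 2 + 3 = 6.

1, 2, 3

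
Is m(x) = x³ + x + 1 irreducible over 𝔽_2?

Check for roots in 𝔽_2: m(0) = 1; m(1) = 1.
No roots. A degree-3 polynomial over a field with no linear factor is irreducible.

Yes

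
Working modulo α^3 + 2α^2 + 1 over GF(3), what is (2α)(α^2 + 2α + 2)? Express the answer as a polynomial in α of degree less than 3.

α + 1

Multiply in GF(3)[α]: (2α)·(α^2 + 2α + 2) = 2α^3 + α^2 + α.
Reduce using α^3 ≡ α^2 + 2 (mod α^3 + 2α^2 + 1).
Reduced: α + 1.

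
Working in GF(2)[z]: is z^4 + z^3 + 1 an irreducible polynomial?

Yes

Write g(z) = z^4 + z^3 + 1.
Check for roots in GF(2): g(0) = 1; g(1) = 1.
No roots, so no linear factors.
Monic irreducibles of degree 2 over GF(2): z^2 + z + 1.
None of them divide g (all give nonzero remainder).
No irreducible factor of degree ≤ 2 exists, so g is irreducible over GF(2).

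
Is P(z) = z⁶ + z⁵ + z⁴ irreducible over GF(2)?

No

Check for roots in GF(2): P(0) = 0 → root; P(1) = 1.
P(0) = 0, so (z) divides P(z); P is reducible.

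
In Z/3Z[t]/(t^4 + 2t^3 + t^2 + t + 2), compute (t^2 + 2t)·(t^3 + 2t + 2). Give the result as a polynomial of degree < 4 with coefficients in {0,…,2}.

Multiply in Z/3Z[t]: (t^2 + 2t)·(t^3 + 2t + 2) = t^5 + 2t^4 + 2t^3 + t.
Reduce using t^4 ≡ t^3 + 2t^2 + 2t + 1 (mod t^4 + 2t^3 + t^2 + t + 2).
Reduced: t^3 + 2t^2 + 2t.

t^3 + 2t^2 + 2t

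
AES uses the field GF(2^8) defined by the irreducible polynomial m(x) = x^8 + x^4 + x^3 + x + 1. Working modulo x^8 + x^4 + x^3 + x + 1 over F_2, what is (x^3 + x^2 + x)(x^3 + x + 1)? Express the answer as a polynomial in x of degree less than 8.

Multiply in F_2[x]: (x^3 + x^2 + x)·(x^3 + x + 1) = x^6 + x^5 + x.
Reduced: x^6 + x^5 + x.

x^6 + x^5 + x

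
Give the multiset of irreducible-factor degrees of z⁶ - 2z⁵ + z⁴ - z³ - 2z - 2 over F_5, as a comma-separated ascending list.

Write f(z) = z⁶ - 2z⁵ + z⁴ - z³ - 2z - 2.
Roots in F_5: f(0) = 3; f(1) = 0 → root; f(2) = 2; f(3) = 4; f(4) = 0 → root.
Linear factors from roots: (z - 1), (z + 1).
Complete factorization: f(z) = (z + 1)^2·(z - 1)^2·(z² - 2z - 2).
Factor degrees with multiplicity: 1 + 1 + 1 + 1 + 2 = 6.

1, 1, 1, 1, 2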